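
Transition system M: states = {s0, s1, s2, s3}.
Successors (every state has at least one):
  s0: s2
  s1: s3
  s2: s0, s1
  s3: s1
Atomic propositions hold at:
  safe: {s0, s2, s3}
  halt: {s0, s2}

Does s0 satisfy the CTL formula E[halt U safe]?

Yes

E[halt U safe]: least fixpoint, start Z0 = Sat(safe) = {s0, s2, s3}, add states in Sat(halt) with some successor in Z. Already a fixed point.
Sat(E[halt U safe]) = {s0, s2, s3}
s0 ∈ Sat(E[halt U safe]) = {s0, s2, s3}, so the formula holds at s0.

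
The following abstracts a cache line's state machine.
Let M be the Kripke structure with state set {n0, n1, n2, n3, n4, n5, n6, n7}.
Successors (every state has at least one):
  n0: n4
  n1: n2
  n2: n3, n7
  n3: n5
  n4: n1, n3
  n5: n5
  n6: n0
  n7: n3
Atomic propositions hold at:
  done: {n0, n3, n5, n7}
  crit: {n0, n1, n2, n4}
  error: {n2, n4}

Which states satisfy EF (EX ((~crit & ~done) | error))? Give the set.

{n0, n1, n4, n6}

Sat(~crit) = {n3, n5, n6, n7}
Sat(~done) = {n1, n2, n4, n6}
Sat(~crit & ~done) = {n6}
Sat((~crit & ~done) | error) = {n2, n4, n6}
Sat(EX ((~crit & ~done) | error)) = {s : some successor in {n2, n4, n6}} = {n0, n1}
EF (EX ((~crit & ~done) | error)): least fixpoint, start Z0 = {n0, n1}, add states with some successor in Z. Z1 = {n0, n1, n4, n6}; fixed.
Sat(EF (EX ((~crit & ~done) | error))) = {n0, n1, n4, n6}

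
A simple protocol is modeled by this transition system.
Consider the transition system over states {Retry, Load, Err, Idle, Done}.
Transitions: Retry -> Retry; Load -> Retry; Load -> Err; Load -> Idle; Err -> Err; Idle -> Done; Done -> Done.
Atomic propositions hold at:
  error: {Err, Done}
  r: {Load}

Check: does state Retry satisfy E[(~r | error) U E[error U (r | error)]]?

No

Sat(~r) = {Retry, Err, Idle, Done}
Sat(~r | error) = {Retry, Err, Idle, Done}
Sat(r | error) = {Load, Err, Done}
E[error U (r | error)]: least fixpoint, start Z0 = Sat((r | error)) = {Load, Err, Done}, add states in Sat(error) with some successor in Z. Already a fixed point.
Sat(E[error U (r | error)]) = {Load, Err, Done}
E[(~r | error) U E[error U (r | error)]]: least fixpoint, start Z0 = Sat(E[error U (r | error)]) = {Load, Err, Done}, add states in Sat(~r | error) with some successor in Z. Z1 = {Load, Err, Idle, Done}; fixed.
Sat(E[(~r | error) U E[error U (r | error)]]) = {Load, Err, Idle, Done}
Retry ∉ Sat(E[(~r | error) U E[error U (r | error)]]) = {Load, Err, Idle, Done}, so the formula does not hold at Retry.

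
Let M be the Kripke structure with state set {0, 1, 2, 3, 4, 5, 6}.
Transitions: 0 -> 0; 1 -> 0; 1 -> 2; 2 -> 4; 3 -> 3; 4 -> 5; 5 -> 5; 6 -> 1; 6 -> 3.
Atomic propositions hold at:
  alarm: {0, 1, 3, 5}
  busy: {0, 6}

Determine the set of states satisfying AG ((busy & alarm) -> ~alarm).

{2, 3, 4, 5}

Sat(busy & alarm) = {0}
Sat(~alarm) = {2, 4, 6}
Sat((busy & alarm) -> ~alarm) = {1, 2, 3, 4, 5, 6}
AG ((busy & alarm) -> ~alarm): greatest fixpoint, start Z0 = {1, 2, 3, 4, 5, 6}, keep only states in Sat with every successor in Z. Z1 = {2, 3, 4, 5, 6}; Z2 = {2, 3, 4, 5}; fixed.
Sat(AG ((busy & alarm) -> ~alarm)) = {2, 3, 4, 5}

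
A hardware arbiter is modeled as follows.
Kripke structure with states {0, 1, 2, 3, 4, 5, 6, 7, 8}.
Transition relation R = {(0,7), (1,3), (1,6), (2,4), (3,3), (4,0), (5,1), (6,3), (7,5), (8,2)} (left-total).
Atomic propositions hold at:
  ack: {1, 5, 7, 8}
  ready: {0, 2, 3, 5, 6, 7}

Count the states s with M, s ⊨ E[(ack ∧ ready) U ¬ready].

Sat(ack ∧ ready) = {5, 7}
Sat(¬ready) = {1, 4, 8}
E[(ack ∧ ready) U ¬ready]: least fixpoint, start Z0 = Sat(¬ready) = {1, 4, 8}, add states in Sat(ack ∧ ready) with some successor in Z. Z1 = {1, 4, 5, 8}; Z2 = {1, 4, 5, 7, 8}; fixed.
Sat(E[(ack ∧ ready) U ¬ready]) = {1, 4, 5, 7, 8}
|Sat(E[(ack ∧ ready) U ¬ready])| = |{1, 4, 5, 7, 8}| = 5.

5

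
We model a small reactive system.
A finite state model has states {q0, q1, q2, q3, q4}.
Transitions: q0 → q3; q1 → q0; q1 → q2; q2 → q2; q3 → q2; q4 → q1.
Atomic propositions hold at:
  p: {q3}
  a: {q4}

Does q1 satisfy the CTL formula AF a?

No

AF a: least fixpoint, start Z0 = {q4}, add states with every successor in Z. Already a fixed point.
Sat(AF a) = {q4}
q1 ∉ Sat(AF a) = {q4}, so the formula does not hold at q1.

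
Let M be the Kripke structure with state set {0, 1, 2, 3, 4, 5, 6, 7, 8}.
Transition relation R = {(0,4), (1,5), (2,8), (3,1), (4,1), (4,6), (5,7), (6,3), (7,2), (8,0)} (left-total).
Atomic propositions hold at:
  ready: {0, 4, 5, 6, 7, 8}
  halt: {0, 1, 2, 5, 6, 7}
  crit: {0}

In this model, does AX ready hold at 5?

Sat(AX ready) = {s : every successor in {0, 4, 5, 6, 7, 8}} = {0, 1, 2, 5, 8}
5 ∈ Sat(AX ready) = {0, 1, 2, 5, 8}, so the formula holds at 5.

Yes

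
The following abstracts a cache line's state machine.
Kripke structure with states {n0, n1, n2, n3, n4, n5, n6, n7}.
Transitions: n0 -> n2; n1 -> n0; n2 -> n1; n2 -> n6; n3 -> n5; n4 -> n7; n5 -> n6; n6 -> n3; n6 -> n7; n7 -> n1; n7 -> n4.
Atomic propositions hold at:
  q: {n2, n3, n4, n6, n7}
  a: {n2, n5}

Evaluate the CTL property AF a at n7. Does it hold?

No

AF a: least fixpoint, start Z0 = {n2, n5}, add states with every successor in Z. Z1 = {n0, n2, n3, n5}; Z2 = {n0, n1, n2, n3, n5}; fixed.
Sat(AF a) = {n0, n1, n2, n3, n5}
n7 ∉ Sat(AF a) = {n0, n1, n2, n3, n5}, so the formula does not hold at n7.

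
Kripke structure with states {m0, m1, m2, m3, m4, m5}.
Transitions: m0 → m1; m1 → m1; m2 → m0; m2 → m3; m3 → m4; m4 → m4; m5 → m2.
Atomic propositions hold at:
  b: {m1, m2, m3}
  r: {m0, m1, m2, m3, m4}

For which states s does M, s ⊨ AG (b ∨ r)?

{m0, m1, m2, m3, m4}

Sat(b ∨ r) = {m0, m1, m2, m3, m4}
AG (b ∨ r): greatest fixpoint, start Z0 = {m0, m1, m2, m3, m4}, keep only states in Sat with every successor in Z. Already a fixed point.
Sat(AG (b ∨ r)) = {m0, m1, m2, m3, m4}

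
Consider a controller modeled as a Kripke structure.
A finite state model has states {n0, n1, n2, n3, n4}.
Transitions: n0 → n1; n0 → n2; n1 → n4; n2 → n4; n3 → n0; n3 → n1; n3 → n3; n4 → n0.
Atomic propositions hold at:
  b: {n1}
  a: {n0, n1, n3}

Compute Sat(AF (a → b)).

Sat(a → b) = {n1, n2, n4}
AF (a → b): least fixpoint, start Z0 = {n1, n2, n4}, add states with every successor in Z. Z1 = {n0, n1, n2, n4}; fixed.
Sat(AF (a → b)) = {n0, n1, n2, n4}

{n0, n1, n2, n4}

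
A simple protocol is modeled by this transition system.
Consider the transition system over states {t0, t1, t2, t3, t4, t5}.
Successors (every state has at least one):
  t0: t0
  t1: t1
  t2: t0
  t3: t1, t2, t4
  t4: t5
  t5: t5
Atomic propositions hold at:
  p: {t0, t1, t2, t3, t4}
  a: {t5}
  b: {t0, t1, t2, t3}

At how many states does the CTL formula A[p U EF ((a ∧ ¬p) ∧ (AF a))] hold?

Sat(¬p) = {t5}
Sat(a ∧ ¬p) = {t5}
AF a: least fixpoint, start Z0 = {t5}, add states with every successor in Z. Z1 = {t4, t5}; fixed.
Sat(AF a) = {t4, t5}
Sat((a ∧ ¬p) ∧ (AF a)) = {t5}
EF ((a ∧ ¬p) ∧ (AF a)): least fixpoint, start Z0 = {t5}, add states with some successor in Z. Z1 = {t4, t5}; Z2 = {t3, t4, t5}; fixed.
Sat(EF ((a ∧ ¬p) ∧ (AF a))) = {t3, t4, t5}
A[p U EF ((a ∧ ¬p) ∧ (AF a))]: least fixpoint, start Z0 = Sat(EF ((a ∧ ¬p) ∧ (AF a))) = {t3, t4, t5}, add states in Sat(p) with every successor in Z. Already a fixed point.
Sat(A[p U EF ((a ∧ ¬p) ∧ (AF a))]) = {t3, t4, t5}
|Sat(A[p U EF ((a ∧ ¬p) ∧ (AF a))])| = |{t3, t4, t5}| = 3.

3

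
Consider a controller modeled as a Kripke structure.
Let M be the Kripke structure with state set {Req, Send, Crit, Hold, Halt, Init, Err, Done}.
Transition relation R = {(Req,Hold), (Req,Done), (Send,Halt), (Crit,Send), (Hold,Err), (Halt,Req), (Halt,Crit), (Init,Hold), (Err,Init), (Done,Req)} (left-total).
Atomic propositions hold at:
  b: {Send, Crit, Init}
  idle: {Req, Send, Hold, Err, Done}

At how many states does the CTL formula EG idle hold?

2

EG idle: greatest fixpoint, start Z0 = {Req, Send, Hold, Err, Done}, keep only states in Sat with some successor in Z. Z1 = {Req, Hold, Done}; Z2 = {Req, Done}; fixed.
Sat(EG idle) = {Req, Done}
|Sat(EG idle)| = |{Req, Done}| = 2.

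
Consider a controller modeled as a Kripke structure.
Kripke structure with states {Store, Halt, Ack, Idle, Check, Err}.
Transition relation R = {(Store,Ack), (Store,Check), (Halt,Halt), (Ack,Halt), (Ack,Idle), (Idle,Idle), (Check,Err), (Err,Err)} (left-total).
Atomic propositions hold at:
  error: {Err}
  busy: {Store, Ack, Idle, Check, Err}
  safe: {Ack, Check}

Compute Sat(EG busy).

EG busy: greatest fixpoint, start Z0 = {Store, Ack, Idle, Check, Err}, keep only states in Sat with some successor in Z. Already a fixed point.
Sat(EG busy) = {Store, Ack, Idle, Check, Err}

{Store, Ack, Idle, Check, Err}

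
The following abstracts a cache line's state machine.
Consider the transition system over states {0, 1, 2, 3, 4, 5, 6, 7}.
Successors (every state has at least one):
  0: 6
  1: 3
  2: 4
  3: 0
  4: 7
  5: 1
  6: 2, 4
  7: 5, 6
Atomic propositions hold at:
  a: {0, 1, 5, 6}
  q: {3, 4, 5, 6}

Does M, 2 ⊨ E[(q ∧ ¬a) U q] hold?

No

Sat(¬a) = {2, 3, 4, 7}
Sat(q ∧ ¬a) = {3, 4}
E[(q ∧ ¬a) U q]: least fixpoint, start Z0 = Sat(q) = {3, 4, 5, 6}, add states in Sat(q ∧ ¬a) with some successor in Z. Already a fixed point.
Sat(E[(q ∧ ¬a) U q]) = {3, 4, 5, 6}
2 ∉ Sat(E[(q ∧ ¬a) U q]) = {3, 4, 5, 6}, so the formula does not hold at 2.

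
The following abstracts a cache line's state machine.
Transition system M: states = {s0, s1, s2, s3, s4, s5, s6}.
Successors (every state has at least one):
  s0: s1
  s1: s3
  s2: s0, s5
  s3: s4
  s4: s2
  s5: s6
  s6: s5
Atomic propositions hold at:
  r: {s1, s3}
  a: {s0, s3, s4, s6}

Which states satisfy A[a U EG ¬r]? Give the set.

Sat(¬r) = {s0, s2, s4, s5, s6}
EG ¬r: greatest fixpoint, start Z0 = {s0, s2, s4, s5, s6}, keep only states in Sat with some successor in Z. Z1 = {s2, s4, s5, s6}; fixed.
Sat(EG ¬r) = {s2, s4, s5, s6}
A[a U EG ¬r]: least fixpoint, start Z0 = Sat(EG ¬r) = {s2, s4, s5, s6}, add states in Sat(a) with every successor in Z. Z1 = {s2, s3, s4, s5, s6}; fixed.
Sat(A[a U EG ¬r]) = {s2, s3, s4, s5, s6}

{s2, s3, s4, s5, s6}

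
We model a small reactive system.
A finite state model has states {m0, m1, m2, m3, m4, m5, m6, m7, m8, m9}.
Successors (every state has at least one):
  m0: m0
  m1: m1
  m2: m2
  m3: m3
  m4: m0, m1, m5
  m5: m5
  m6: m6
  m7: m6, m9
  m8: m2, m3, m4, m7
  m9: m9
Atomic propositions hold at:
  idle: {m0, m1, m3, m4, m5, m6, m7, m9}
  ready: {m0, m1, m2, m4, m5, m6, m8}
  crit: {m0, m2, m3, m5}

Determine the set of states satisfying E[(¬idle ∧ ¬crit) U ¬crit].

Sat(¬idle) = {m2, m8}
Sat(¬crit) = {m1, m4, m6, m7, m8, m9}
Sat(¬idle ∧ ¬crit) = {m8}
E[(¬idle ∧ ¬crit) U ¬crit]: least fixpoint, start Z0 = Sat(¬crit) = {m1, m4, m6, m7, m8, m9}, add states in Sat(¬idle ∧ ¬crit) with some successor in Z. Already a fixed point.
Sat(E[(¬idle ∧ ¬crit) U ¬crit]) = {m1, m4, m6, m7, m8, m9}

{m1, m4, m6, m7, m8, m9}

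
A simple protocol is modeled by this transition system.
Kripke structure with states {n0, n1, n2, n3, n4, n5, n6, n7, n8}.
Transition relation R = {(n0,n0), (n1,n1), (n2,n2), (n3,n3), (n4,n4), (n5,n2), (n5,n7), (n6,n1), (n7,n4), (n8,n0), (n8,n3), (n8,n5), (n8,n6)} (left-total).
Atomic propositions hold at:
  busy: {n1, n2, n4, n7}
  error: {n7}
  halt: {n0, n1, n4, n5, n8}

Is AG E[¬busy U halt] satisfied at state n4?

Yes

Sat(¬busy) = {n0, n3, n5, n6, n8}
E[¬busy U halt]: least fixpoint, start Z0 = Sat(halt) = {n0, n1, n4, n5, n8}, add states in Sat(¬busy) with some successor in Z. Z1 = {n0, n1, n4, n5, n6, n8}; fixed.
Sat(E[¬busy U halt]) = {n0, n1, n4, n5, n6, n8}
AG E[¬busy U halt]: greatest fixpoint, start Z0 = {n0, n1, n4, n5, n6, n8}, keep only states in Sat with every successor in Z. Z1 = {n0, n1, n4, n6}; fixed.
Sat(AG E[¬busy U halt]) = {n0, n1, n4, n6}
n4 ∈ Sat(AG E[¬busy U halt]) = {n0, n1, n4, n6}, so the formula holds at n4.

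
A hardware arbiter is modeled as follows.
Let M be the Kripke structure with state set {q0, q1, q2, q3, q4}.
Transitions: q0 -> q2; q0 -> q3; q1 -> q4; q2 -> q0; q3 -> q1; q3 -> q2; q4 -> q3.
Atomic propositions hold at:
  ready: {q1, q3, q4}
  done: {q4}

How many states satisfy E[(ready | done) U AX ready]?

Sat(ready | done) = {q1, q3, q4}
Sat(AX ready) = {s : every successor in {q1, q3, q4}} = {q1, q4}
E[(ready | done) U AX ready]: least fixpoint, start Z0 = Sat(AX ready) = {q1, q4}, add states in Sat(ready | done) with some successor in Z. Z1 = {q1, q3, q4}; fixed.
Sat(E[(ready | done) U AX ready]) = {q1, q3, q4}
|Sat(E[(ready | done) U AX ready])| = |{q1, q3, q4}| = 3.

3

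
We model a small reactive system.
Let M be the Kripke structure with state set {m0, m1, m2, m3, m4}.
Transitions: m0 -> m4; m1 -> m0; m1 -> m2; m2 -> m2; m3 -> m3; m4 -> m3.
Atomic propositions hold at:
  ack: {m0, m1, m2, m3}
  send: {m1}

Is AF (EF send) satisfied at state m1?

EF send: least fixpoint, start Z0 = {m1}, add states with some successor in Z. Already a fixed point.
Sat(EF send) = {m1}
AF (EF send): least fixpoint, start Z0 = {m1}, add states with every successor in Z. Already a fixed point.
Sat(AF (EF send)) = {m1}
m1 ∈ Sat(AF (EF send)) = {m1}, so the formula holds at m1.

Yes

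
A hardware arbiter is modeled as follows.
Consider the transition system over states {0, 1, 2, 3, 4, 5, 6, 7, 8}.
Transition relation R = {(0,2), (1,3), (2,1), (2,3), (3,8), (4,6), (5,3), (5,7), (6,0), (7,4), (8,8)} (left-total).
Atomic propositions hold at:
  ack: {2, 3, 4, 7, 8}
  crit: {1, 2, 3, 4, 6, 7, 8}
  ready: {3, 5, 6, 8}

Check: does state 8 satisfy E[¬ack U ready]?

Sat(¬ack) = {0, 1, 5, 6}
E[¬ack U ready]: least fixpoint, start Z0 = Sat(ready) = {3, 5, 6, 8}, add states in Sat(¬ack) with some successor in Z. Z1 = {1, 3, 5, 6, 8}; fixed.
Sat(E[¬ack U ready]) = {1, 3, 5, 6, 8}
8 ∈ Sat(E[¬ack U ready]) = {1, 3, 5, 6, 8}, so the formula holds at 8.

Yes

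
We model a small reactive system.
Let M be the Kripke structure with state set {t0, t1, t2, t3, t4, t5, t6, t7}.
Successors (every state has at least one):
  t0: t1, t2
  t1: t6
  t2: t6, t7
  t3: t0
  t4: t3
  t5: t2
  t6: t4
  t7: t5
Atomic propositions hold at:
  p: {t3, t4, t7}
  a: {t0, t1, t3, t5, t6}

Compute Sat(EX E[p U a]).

{t0, t1, t2, t3, t4, t6, t7}

E[p U a]: least fixpoint, start Z0 = Sat(a) = {t0, t1, t3, t5, t6}, add states in Sat(p) with some successor in Z. Z1 = {t0, t1, t3, t4, t5, t6, t7}; fixed.
Sat(E[p U a]) = {t0, t1, t3, t4, t5, t6, t7}
Sat(EX E[p U a]) = {s : some successor in {t0, t1, t3, t4, t5, t6, t7}} = {t0, t1, t2, t3, t4, t6, t7}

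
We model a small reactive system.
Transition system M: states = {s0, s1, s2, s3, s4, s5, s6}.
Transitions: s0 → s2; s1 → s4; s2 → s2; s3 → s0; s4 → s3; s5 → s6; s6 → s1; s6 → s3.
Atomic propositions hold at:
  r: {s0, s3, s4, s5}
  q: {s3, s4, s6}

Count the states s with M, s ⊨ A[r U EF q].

5

EF q: least fixpoint, start Z0 = {s3, s4, s6}, add states with some successor in Z. Z1 = {s1, s3, s4, s5, s6}; fixed.
Sat(EF q) = {s1, s3, s4, s5, s6}
A[r U EF q]: least fixpoint, start Z0 = Sat(EF q) = {s1, s3, s4, s5, s6}, add states in Sat(r) with every successor in Z. Already a fixed point.
Sat(A[r U EF q]) = {s1, s3, s4, s5, s6}
|Sat(A[r U EF q])| = |{s1, s3, s4, s5, s6}| = 5.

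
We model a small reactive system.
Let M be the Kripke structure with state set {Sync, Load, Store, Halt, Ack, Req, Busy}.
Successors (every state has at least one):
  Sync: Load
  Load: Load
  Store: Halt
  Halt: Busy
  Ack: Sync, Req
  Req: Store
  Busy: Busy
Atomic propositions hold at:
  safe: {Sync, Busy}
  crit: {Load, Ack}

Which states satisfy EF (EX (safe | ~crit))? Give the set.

Sat(~crit) = {Sync, Store, Halt, Req, Busy}
Sat(safe | ~crit) = {Sync, Store, Halt, Req, Busy}
Sat(EX (safe | ~crit)) = {s : some successor in {Sync, Store, Halt, Req, Busy}} = {Store, Halt, Ack, Req, Busy}
EF (EX (safe | ~crit)): least fixpoint, start Z0 = {Store, Halt, Ack, Req, Busy}, add states with some successor in Z. Already a fixed point.
Sat(EF (EX (safe | ~crit))) = {Store, Halt, Ack, Req, Busy}

{Store, Halt, Ack, Req, Busy}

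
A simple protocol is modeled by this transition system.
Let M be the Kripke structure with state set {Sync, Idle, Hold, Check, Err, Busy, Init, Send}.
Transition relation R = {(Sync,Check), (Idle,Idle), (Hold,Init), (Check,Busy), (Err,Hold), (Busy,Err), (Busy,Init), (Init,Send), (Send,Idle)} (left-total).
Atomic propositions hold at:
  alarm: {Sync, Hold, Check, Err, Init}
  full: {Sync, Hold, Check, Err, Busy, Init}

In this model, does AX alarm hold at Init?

Sat(AX alarm) = {s : every successor in {Sync, Hold, Check, Err, Init}} = {Sync, Hold, Err, Busy}
Init ∉ Sat(AX alarm) = {Sync, Hold, Err, Busy}, so the formula does not hold at Init.

No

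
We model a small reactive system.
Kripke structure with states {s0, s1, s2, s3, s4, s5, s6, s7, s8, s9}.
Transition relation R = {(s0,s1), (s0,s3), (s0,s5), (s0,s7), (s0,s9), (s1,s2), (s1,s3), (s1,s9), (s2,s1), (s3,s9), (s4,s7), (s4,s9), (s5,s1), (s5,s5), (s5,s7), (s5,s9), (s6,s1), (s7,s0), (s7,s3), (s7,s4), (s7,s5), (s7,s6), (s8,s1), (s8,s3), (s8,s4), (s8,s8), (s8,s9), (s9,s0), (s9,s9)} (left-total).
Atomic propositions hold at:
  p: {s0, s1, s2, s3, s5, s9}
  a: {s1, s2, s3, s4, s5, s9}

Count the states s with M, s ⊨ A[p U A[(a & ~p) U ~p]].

Sat(~p) = {s4, s6, s7, s8}
Sat(a & ~p) = {s4}
A[(a & ~p) U ~p]: least fixpoint, start Z0 = Sat(~p) = {s4, s6, s7, s8}, add states in Sat(a & ~p) with every successor in Z. Already a fixed point.
Sat(A[(a & ~p) U ~p]) = {s4, s6, s7, s8}
A[p U A[(a & ~p) U ~p]]: least fixpoint, start Z0 = Sat(A[(a & ~p) U ~p]) = {s4, s6, s7, s8}, add states in Sat(p) with every successor in Z. Already a fixed point.
Sat(A[p U A[(a & ~p) U ~p]]) = {s4, s6, s7, s8}
|Sat(A[p U A[(a & ~p) U ~p]])| = |{s4, s6, s7, s8}| = 4.

4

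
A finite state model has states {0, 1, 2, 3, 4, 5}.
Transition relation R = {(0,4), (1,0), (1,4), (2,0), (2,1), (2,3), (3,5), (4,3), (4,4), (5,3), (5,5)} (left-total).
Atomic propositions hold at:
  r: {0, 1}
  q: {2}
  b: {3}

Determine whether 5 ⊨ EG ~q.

Sat(~q) = {0, 1, 3, 4, 5}
EG ~q: greatest fixpoint, start Z0 = {0, 1, 3, 4, 5}, keep only states in Sat with some successor in Z. Already a fixed point.
Sat(EG ~q) = {0, 1, 3, 4, 5}
5 ∈ Sat(EG ~q) = {0, 1, 3, 4, 5}, so the formula holds at 5.

Yes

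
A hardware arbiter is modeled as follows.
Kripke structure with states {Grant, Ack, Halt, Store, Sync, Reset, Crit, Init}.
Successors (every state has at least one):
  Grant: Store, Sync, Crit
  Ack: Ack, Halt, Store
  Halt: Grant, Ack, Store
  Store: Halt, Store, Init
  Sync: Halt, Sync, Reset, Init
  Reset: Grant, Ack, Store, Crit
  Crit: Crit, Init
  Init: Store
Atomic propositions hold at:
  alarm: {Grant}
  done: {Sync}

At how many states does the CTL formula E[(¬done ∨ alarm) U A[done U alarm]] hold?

Sat(¬done) = {Grant, Ack, Halt, Store, Reset, Crit, Init}
Sat(¬done ∨ alarm) = {Grant, Ack, Halt, Store, Reset, Crit, Init}
A[done U alarm]: least fixpoint, start Z0 = Sat(alarm) = {Grant}, add states in Sat(done) with every successor in Z. Already a fixed point.
Sat(A[done U alarm]) = {Grant}
E[(¬done ∨ alarm) U A[done U alarm]]: least fixpoint, start Z0 = Sat(A[done U alarm]) = {Grant}, add states in Sat(¬done ∨ alarm) with some successor in Z. Z1 = {Grant, Halt, Reset}; Z2 = {Grant, Ack, Halt, Store, Reset}; Z3 = {Grant, Ack, Halt, Store, Reset, Init}; Z4 = {Grant, Ack, Halt, Store, Reset, Crit, Init}; fixed.
Sat(E[(¬done ∨ alarm) U A[done U alarm]]) = {Grant, Ack, Halt, Store, Reset, Crit, Init}
|Sat(E[(¬done ∨ alarm) U A[done U alarm]])| = |{Grant, Ack, Halt, Store, Reset, Crit, Init}| = 7.

7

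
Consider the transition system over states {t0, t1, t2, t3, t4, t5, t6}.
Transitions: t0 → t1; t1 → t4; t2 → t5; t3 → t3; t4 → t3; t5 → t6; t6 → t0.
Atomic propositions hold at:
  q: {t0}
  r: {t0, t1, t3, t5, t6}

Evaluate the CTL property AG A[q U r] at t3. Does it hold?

Yes

A[q U r]: least fixpoint, start Z0 = Sat(r) = {t0, t1, t3, t5, t6}, add states in Sat(q) with every successor in Z. Already a fixed point.
Sat(A[q U r]) = {t0, t1, t3, t5, t6}
AG A[q U r]: greatest fixpoint, start Z0 = {t0, t1, t3, t5, t6}, keep only states in Sat with every successor in Z. Z1 = {t0, t3, t5, t6}; Z2 = {t3, t5, t6}; Z3 = {t3, t5}; Z4 = {t3}; fixed.
Sat(AG A[q U r]) = {t3}
t3 ∈ Sat(AG A[q U r]) = {t3}, so the formula holds at t3.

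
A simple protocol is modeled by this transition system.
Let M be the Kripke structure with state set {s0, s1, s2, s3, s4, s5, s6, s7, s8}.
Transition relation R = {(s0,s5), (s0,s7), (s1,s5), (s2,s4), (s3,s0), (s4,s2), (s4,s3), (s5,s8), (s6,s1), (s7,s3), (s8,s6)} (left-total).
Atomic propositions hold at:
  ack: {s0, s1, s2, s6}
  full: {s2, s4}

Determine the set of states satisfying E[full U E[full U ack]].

{s0, s1, s2, s4, s6}

E[full U ack]: least fixpoint, start Z0 = Sat(ack) = {s0, s1, s2, s6}, add states in Sat(full) with some successor in Z. Z1 = {s0, s1, s2, s4, s6}; fixed.
Sat(E[full U ack]) = {s0, s1, s2, s4, s6}
E[full U E[full U ack]]: least fixpoint, start Z0 = Sat(E[full U ack]) = {s0, s1, s2, s4, s6}, add states in Sat(full) with some successor in Z. Already a fixed point.
Sat(E[full U E[full U ack]]) = {s0, s1, s2, s4, s6}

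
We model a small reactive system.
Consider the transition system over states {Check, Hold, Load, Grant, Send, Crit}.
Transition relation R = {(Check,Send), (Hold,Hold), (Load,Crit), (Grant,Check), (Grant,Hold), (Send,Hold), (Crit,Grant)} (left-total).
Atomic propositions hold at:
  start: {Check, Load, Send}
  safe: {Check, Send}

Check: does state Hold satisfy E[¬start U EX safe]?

No

Sat(¬start) = {Hold, Grant, Crit}
Sat(EX safe) = {s : some successor in {Check, Send}} = {Check, Grant}
E[¬start U EX safe]: least fixpoint, start Z0 = Sat(EX safe) = {Check, Grant}, add states in Sat(¬start) with some successor in Z. Z1 = {Check, Grant, Crit}; fixed.
Sat(E[¬start U EX safe]) = {Check, Grant, Crit}
Hold ∉ Sat(E[¬start U EX safe]) = {Check, Grant, Crit}, so the formula does not hold at Hold.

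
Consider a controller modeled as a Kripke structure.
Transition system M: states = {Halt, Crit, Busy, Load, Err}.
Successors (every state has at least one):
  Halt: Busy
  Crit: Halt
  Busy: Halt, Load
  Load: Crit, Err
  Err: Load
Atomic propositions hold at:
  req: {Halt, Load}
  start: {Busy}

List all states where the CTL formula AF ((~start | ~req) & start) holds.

{Halt, Crit, Busy}

Sat(~start) = {Halt, Crit, Load, Err}
Sat(~req) = {Crit, Busy, Err}
Sat(~start | ~req) = {Halt, Crit, Busy, Load, Err}
Sat((~start | ~req) & start) = {Busy}
AF ((~start | ~req) & start): least fixpoint, start Z0 = {Busy}, add states with every successor in Z. Z1 = {Halt, Busy}; Z2 = {Halt, Crit, Busy}; fixed.
Sat(AF ((~start | ~req) & start)) = {Halt, Crit, Busy}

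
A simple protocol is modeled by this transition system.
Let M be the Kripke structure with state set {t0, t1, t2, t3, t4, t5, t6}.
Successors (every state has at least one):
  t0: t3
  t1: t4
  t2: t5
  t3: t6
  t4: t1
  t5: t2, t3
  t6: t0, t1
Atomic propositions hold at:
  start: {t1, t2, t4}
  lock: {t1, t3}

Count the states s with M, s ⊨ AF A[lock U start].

3

A[lock U start]: least fixpoint, start Z0 = Sat(start) = {t1, t2, t4}, add states in Sat(lock) with every successor in Z. Already a fixed point.
Sat(A[lock U start]) = {t1, t2, t4}
AF A[lock U start]: least fixpoint, start Z0 = {t1, t2, t4}, add states with every successor in Z. Already a fixed point.
Sat(AF A[lock U start]) = {t1, t2, t4}
|Sat(AF A[lock U start])| = |{t1, t2, t4}| = 3.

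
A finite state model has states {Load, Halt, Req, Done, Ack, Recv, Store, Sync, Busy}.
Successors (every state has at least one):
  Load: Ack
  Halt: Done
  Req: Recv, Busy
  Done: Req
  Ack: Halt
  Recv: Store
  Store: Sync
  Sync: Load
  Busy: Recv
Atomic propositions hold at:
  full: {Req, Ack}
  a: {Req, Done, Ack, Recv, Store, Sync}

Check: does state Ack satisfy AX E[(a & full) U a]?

Sat(a & full) = {Req, Ack}
E[(a & full) U a]: least fixpoint, start Z0 = Sat(a) = {Req, Done, Ack, Recv, Store, Sync}, add states in Sat(a & full) with some successor in Z. Already a fixed point.
Sat(E[(a & full) U a]) = {Req, Done, Ack, Recv, Store, Sync}
Sat(AX E[(a & full) U a]) = {s : every successor in {Req, Done, Ack, Recv, Store, Sync}} = {Load, Halt, Done, Recv, Store, Busy}
Ack ∉ Sat(AX E[(a & full) U a]) = {Load, Halt, Done, Recv, Store, Busy}, so the formula does not hold at Ack.

No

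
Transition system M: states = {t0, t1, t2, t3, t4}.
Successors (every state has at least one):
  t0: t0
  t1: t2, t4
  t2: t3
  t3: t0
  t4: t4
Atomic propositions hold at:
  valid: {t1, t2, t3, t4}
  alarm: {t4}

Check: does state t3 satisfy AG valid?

AG valid: greatest fixpoint, start Z0 = {t1, t2, t3, t4}, keep only states in Sat with every successor in Z. Z1 = {t1, t2, t4}; Z2 = {t1, t4}; Z3 = {t4}; fixed.
Sat(AG valid) = {t4}
t3 ∉ Sat(AG valid) = {t4}, so the formula does not hold at t3.

No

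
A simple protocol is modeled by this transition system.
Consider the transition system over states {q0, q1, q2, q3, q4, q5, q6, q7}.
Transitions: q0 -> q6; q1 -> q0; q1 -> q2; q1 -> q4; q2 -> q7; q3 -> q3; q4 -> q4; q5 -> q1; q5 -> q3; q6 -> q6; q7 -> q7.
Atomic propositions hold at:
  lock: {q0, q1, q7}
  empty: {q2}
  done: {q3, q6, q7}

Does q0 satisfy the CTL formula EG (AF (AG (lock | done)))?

Sat(lock | done) = {q0, q1, q3, q6, q7}
AG (lock | done): greatest fixpoint, start Z0 = {q0, q1, q3, q6, q7}, keep only states in Sat with every successor in Z. Z1 = {q0, q3, q6, q7}; fixed.
Sat(AG (lock | done)) = {q0, q3, q6, q7}
AF (AG (lock | done)): least fixpoint, start Z0 = {q0, q3, q6, q7}, add states with every successor in Z. Z1 = {q0, q2, q3, q6, q7}; fixed.
Sat(AF (AG (lock | done))) = {q0, q2, q3, q6, q7}
EG (AF (AG (lock | done))): greatest fixpoint, start Z0 = {q0, q2, q3, q6, q7}, keep only states in Sat with some successor in Z. Already a fixed point.
Sat(EG (AF (AG (lock | done)))) = {q0, q2, q3, q6, q7}
q0 ∈ Sat(EG (AF (AG (lock | done)))) = {q0, q2, q3, q6, q7}, so the formula holds at q0.

Yes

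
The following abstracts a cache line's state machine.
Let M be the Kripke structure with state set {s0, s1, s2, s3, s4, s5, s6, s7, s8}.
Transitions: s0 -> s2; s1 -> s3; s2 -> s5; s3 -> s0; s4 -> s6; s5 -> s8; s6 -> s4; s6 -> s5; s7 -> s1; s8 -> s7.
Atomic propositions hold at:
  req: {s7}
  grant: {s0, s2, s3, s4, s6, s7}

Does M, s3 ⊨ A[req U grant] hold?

Yes

A[req U grant]: least fixpoint, start Z0 = Sat(grant) = {s0, s2, s3, s4, s6, s7}, add states in Sat(req) with every successor in Z. Already a fixed point.
Sat(A[req U grant]) = {s0, s2, s3, s4, s6, s7}
s3 ∈ Sat(A[req U grant]) = {s0, s2, s3, s4, s6, s7}, so the formula holds at s3.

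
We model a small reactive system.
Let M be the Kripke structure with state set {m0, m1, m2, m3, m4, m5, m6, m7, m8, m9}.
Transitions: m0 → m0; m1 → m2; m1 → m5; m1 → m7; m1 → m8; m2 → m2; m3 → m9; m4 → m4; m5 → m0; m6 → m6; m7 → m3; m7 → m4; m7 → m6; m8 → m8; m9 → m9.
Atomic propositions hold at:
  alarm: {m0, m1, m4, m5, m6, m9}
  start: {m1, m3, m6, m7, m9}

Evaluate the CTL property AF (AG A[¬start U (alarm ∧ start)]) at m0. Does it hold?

No

Sat(¬start) = {m0, m2, m4, m5, m8}
Sat(alarm ∧ start) = {m1, m6, m9}
A[¬start U (alarm ∧ start)]: least fixpoint, start Z0 = Sat((alarm ∧ start)) = {m1, m6, m9}, add states in Sat(¬start) with every successor in Z. Already a fixed point.
Sat(A[¬start U (alarm ∧ start)]) = {m1, m6, m9}
AG A[¬start U (alarm ∧ start)]: greatest fixpoint, start Z0 = {m1, m6, m9}, keep only states in Sat with every successor in Z. Z1 = {m6, m9}; fixed.
Sat(AG A[¬start U (alarm ∧ start)]) = {m6, m9}
AF (AG A[¬start U (alarm ∧ start)]): least fixpoint, start Z0 = {m6, m9}, add states with every successor in Z. Z1 = {m3, m6, m9}; fixed.
Sat(AF (AG A[¬start U (alarm ∧ start)])) = {m3, m6, m9}
m0 ∉ Sat(AF (AG A[¬start U (alarm ∧ start)])) = {m3, m6, m9}, so the formula does not hold at m0.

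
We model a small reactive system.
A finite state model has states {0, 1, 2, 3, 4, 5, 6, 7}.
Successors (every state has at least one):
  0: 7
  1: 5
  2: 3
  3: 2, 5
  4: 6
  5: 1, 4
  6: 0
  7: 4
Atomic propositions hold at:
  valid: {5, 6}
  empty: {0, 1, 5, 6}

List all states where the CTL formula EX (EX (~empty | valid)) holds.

Sat(~empty) = {2, 3, 4, 7}
Sat(~empty | valid) = {2, 3, 4, 5, 6, 7}
Sat(EX (~empty | valid)) = {s : some successor in {2, 3, 4, 5, 6, 7}} = {0, 1, 2, 3, 4, 5, 7}
Sat(EX (EX (~empty | valid))) = {s : some successor in {0, 1, 2, 3, 4, 5, 7}} = {0, 1, 2, 3, 5, 6, 7}

{0, 1, 2, 3, 5, 6, 7}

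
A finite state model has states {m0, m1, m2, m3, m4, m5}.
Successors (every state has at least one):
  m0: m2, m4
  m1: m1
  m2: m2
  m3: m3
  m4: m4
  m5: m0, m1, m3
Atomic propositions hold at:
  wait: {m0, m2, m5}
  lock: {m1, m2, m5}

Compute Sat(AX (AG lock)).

{m1, m2}

AG lock: greatest fixpoint, start Z0 = {m1, m2, m5}, keep only states in Sat with every successor in Z. Z1 = {m1, m2}; fixed.
Sat(AG lock) = {m1, m2}
Sat(AX (AG lock)) = {s : every successor in {m1, m2}} = {m1, m2}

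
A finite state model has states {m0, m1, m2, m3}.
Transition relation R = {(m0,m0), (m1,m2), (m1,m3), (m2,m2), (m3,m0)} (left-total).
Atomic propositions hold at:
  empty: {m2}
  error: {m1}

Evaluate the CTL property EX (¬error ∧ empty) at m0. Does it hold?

No

Sat(¬error) = {m0, m2, m3}
Sat(¬error ∧ empty) = {m2}
Sat(EX (¬error ∧ empty)) = {s : some successor in {m2}} = {m1, m2}
m0 ∉ Sat(EX (¬error ∧ empty)) = {m1, m2}, so the formula does not hold at m0.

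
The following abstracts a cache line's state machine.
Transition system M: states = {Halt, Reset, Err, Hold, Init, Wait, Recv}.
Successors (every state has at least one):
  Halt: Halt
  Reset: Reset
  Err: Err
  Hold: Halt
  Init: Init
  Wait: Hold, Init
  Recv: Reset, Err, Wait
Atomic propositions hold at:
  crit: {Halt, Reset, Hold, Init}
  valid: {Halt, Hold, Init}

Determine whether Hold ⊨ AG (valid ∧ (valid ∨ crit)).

Yes

Sat(valid ∨ crit) = {Halt, Reset, Hold, Init}
Sat(valid ∧ (valid ∨ crit)) = {Halt, Hold, Init}
AG (valid ∧ (valid ∨ crit)): greatest fixpoint, start Z0 = {Halt, Hold, Init}, keep only states in Sat with every successor in Z. Already a fixed point.
Sat(AG (valid ∧ (valid ∨ crit))) = {Halt, Hold, Init}
Hold ∈ Sat(AG (valid ∧ (valid ∨ crit))) = {Halt, Hold, Init}, so the formula holds at Hold.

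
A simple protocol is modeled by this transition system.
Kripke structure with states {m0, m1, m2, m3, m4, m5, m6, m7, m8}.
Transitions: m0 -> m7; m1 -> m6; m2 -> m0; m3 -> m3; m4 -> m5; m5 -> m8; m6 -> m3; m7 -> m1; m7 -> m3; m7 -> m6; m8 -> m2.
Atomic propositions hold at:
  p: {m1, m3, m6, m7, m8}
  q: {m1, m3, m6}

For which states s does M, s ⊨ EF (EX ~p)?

{m2, m4, m5, m8}

Sat(~p) = {m0, m2, m4, m5}
Sat(EX ~p) = {s : some successor in {m0, m2, m4, m5}} = {m2, m4, m8}
EF (EX ~p): least fixpoint, start Z0 = {m2, m4, m8}, add states with some successor in Z. Z1 = {m2, m4, m5, m8}; fixed.
Sat(EF (EX ~p)) = {m2, m4, m5, m8}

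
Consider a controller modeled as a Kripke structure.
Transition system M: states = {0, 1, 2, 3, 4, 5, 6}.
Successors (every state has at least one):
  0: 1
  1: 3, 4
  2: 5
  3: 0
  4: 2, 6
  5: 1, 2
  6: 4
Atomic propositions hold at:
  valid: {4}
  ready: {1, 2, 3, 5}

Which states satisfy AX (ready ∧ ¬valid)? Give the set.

Sat(¬valid) = {0, 1, 2, 3, 5, 6}
Sat(ready ∧ ¬valid) = {1, 2, 3, 5}
Sat(AX (ready ∧ ¬valid)) = {s : every successor in {1, 2, 3, 5}} = {0, 2, 5}

{0, 2, 5}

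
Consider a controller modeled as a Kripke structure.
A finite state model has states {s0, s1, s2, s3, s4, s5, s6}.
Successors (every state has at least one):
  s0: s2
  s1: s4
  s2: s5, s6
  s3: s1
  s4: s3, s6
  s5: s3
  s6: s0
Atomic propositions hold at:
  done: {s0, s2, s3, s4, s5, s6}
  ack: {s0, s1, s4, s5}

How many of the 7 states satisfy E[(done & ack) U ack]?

4

Sat(done & ack) = {s0, s4, s5}
E[(done & ack) U ack]: least fixpoint, start Z0 = Sat(ack) = {s0, s1, s4, s5}, add states in Sat(done & ack) with some successor in Z. Already a fixed point.
Sat(E[(done & ack) U ack]) = {s0, s1, s4, s5}
|Sat(E[(done & ack) U ack])| = |{s0, s1, s4, s5}| = 4.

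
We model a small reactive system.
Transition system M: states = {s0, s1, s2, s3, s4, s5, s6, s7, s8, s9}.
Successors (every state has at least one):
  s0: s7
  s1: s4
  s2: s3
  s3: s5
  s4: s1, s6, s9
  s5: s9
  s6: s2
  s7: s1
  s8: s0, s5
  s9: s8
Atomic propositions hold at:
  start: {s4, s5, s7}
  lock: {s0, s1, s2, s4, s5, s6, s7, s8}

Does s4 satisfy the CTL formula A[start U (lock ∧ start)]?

Yes

Sat(lock ∧ start) = {s4, s5, s7}
A[start U (lock ∧ start)]: least fixpoint, start Z0 = Sat((lock ∧ start)) = {s4, s5, s7}, add states in Sat(start) with every successor in Z. Already a fixed point.
Sat(A[start U (lock ∧ start)]) = {s4, s5, s7}
s4 ∈ Sat(A[start U (lock ∧ start)]) = {s4, s5, s7}, so the formula holds at s4.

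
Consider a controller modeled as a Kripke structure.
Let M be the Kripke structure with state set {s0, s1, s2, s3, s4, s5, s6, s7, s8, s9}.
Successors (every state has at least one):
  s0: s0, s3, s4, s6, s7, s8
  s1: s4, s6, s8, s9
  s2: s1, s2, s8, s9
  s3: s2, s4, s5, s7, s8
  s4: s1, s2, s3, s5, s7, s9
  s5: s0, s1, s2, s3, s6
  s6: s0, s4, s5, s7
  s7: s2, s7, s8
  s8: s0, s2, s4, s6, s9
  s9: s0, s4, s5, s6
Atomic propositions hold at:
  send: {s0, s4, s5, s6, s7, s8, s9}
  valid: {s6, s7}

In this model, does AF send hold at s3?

AF send: least fixpoint, start Z0 = {s0, s4, s5, s6, s7, s8, s9}, add states with every successor in Z. Z1 = {s0, s1, s4, s5, s6, s7, s8, s9}; fixed.
Sat(AF send) = {s0, s1, s4, s5, s6, s7, s8, s9}
s3 ∉ Sat(AF send) = {s0, s1, s4, s5, s6, s7, s8, s9}, so the formula does not hold at s3.

No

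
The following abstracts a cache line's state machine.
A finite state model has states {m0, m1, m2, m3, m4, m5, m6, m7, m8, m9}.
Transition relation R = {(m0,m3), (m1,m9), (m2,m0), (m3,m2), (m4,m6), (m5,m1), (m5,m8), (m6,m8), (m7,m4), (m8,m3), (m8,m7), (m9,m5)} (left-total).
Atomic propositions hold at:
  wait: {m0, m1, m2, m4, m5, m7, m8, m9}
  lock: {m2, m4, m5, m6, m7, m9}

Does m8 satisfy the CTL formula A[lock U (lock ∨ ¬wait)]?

No

Sat(¬wait) = {m3, m6}
Sat(lock ∨ ¬wait) = {m2, m3, m4, m5, m6, m7, m9}
A[lock U (lock ∨ ¬wait)]: least fixpoint, start Z0 = Sat((lock ∨ ¬wait)) = {m2, m3, m4, m5, m6, m7, m9}, add states in Sat(lock) with every successor in Z. Already a fixed point.
Sat(A[lock U (lock ∨ ¬wait)]) = {m2, m3, m4, m5, m6, m7, m9}
m8 ∉ Sat(A[lock U (lock ∨ ¬wait)]) = {m2, m3, m4, m5, m6, m7, m9}, so the formula does not hold at m8.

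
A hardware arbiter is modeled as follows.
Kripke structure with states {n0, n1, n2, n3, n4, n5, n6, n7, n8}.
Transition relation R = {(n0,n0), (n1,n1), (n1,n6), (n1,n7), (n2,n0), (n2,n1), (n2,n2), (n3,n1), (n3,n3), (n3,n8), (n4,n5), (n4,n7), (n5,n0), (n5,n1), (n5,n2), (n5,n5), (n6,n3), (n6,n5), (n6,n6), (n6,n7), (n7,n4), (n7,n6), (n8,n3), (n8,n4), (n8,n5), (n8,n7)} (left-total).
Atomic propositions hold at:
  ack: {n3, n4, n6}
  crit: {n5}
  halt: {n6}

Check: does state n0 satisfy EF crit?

No

EF crit: least fixpoint, start Z0 = {n5}, add states with some successor in Z. Z1 = {n4, n5, n6, n8}; Z2 = {n1, n3, n4, n5, n6, n7, n8}; Z3 = {n1, n2, n3, n4, n5, n6, n7, n8}; fixed.
Sat(EF crit) = {n1, n2, n3, n4, n5, n6, n7, n8}
n0 ∉ Sat(EF crit) = {n1, n2, n3, n4, n5, n6, n7, n8}, so the formula does not hold at n0.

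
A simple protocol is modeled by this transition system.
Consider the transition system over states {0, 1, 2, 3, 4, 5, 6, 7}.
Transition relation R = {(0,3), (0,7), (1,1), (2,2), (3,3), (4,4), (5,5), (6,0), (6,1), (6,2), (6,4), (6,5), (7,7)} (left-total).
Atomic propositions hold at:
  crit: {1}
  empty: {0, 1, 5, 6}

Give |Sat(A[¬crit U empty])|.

4

Sat(¬crit) = {0, 2, 3, 4, 5, 6, 7}
A[¬crit U empty]: least fixpoint, start Z0 = Sat(empty) = {0, 1, 5, 6}, add states in Sat(¬crit) with every successor in Z. Already a fixed point.
Sat(A[¬crit U empty]) = {0, 1, 5, 6}
|Sat(A[¬crit U empty])| = |{0, 1, 5, 6}| = 4.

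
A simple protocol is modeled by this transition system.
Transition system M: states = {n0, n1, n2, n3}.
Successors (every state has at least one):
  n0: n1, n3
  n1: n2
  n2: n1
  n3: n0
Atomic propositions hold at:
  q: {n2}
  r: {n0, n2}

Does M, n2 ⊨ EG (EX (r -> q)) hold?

Sat(r -> q) = {n1, n2, n3}
Sat(EX (r -> q)) = {s : some successor in {n1, n2, n3}} = {n0, n1, n2}
EG (EX (r -> q)): greatest fixpoint, start Z0 = {n0, n1, n2}, keep only states in Sat with some successor in Z. Already a fixed point.
Sat(EG (EX (r -> q))) = {n0, n1, n2}
n2 ∈ Sat(EG (EX (r -> q))) = {n0, n1, n2}, so the formula holds at n2.

Yes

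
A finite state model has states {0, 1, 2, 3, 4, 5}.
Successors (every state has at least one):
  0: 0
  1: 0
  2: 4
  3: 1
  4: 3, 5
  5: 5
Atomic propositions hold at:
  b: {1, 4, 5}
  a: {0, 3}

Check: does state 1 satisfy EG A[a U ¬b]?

Sat(¬b) = {0, 2, 3}
A[a U ¬b]: least fixpoint, start Z0 = Sat(¬b) = {0, 2, 3}, add states in Sat(a) with every successor in Z. Already a fixed point.
Sat(A[a U ¬b]) = {0, 2, 3}
EG A[a U ¬b]: greatest fixpoint, start Z0 = {0, 2, 3}, keep only states in Sat with some successor in Z. Z1 = {0}; fixed.
Sat(EG A[a U ¬b]) = {0}
1 ∉ Sat(EG A[a U ¬b]) = {0}, so the formula does not hold at 1.

No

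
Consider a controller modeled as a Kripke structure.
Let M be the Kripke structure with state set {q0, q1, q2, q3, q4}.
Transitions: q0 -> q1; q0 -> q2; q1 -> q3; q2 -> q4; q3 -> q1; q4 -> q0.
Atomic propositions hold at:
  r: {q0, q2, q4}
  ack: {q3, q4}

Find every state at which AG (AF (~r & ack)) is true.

Sat(~r) = {q1, q3}
Sat(~r & ack) = {q3}
AF (~r & ack): least fixpoint, start Z0 = {q3}, add states with every successor in Z. Z1 = {q1, q3}; fixed.
Sat(AF (~r & ack)) = {q1, q3}
AG (AF (~r & ack)): greatest fixpoint, start Z0 = {q1, q3}, keep only states in Sat with every successor in Z. Already a fixed point.
Sat(AG (AF (~r & ack))) = {q1, q3}

{q1, q3}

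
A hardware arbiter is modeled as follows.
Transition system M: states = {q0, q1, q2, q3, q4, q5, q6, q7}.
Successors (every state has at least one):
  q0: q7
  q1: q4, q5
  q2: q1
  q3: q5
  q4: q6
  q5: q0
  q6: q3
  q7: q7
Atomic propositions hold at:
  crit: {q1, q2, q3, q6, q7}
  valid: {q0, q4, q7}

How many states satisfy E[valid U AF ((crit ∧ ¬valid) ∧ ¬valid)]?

Sat(¬valid) = {q1, q2, q3, q5, q6}
Sat(crit ∧ ¬valid) = {q1, q2, q3, q6}
Sat((crit ∧ ¬valid) ∧ ¬valid) = {q1, q2, q3, q6}
AF ((crit ∧ ¬valid) ∧ ¬valid): least fixpoint, start Z0 = {q1, q2, q3, q6}, add states with every successor in Z. Z1 = {q1, q2, q3, q4, q6}; fixed.
Sat(AF ((crit ∧ ¬valid) ∧ ¬valid)) = {q1, q2, q3, q4, q6}
E[valid U AF ((crit ∧ ¬valid) ∧ ¬valid)]: least fixpoint, start Z0 = Sat(AF ((crit ∧ ¬valid) ∧ ¬valid)) = {q1, q2, q3, q4, q6}, add states in Sat(valid) with some successor in Z. Already a fixed point.
Sat(E[valid U AF ((crit ∧ ¬valid) ∧ ¬valid)]) = {q1, q2, q3, q4, q6}
|Sat(E[valid U AF ((crit ∧ ¬valid) ∧ ¬valid)])| = |{q1, q2, q3, q4, q6}| = 5.

5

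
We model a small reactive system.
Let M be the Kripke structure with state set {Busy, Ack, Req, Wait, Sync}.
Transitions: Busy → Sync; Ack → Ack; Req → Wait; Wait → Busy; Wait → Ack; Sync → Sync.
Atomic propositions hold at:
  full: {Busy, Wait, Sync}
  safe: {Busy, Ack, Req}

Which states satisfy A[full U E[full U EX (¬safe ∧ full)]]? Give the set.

{Busy, Req, Wait, Sync}

Sat(¬safe) = {Wait, Sync}
Sat(¬safe ∧ full) = {Wait, Sync}
Sat(EX (¬safe ∧ full)) = {s : some successor in {Wait, Sync}} = {Busy, Req, Sync}
E[full U EX (¬safe ∧ full)]: least fixpoint, start Z0 = Sat(EX (¬safe ∧ full)) = {Busy, Req, Sync}, add states in Sat(full) with some successor in Z. Z1 = {Busy, Req, Wait, Sync}; fixed.
Sat(E[full U EX (¬safe ∧ full)]) = {Busy, Req, Wait, Sync}
A[full U E[full U EX (¬safe ∧ full)]]: least fixpoint, start Z0 = Sat(E[full U EX (¬safe ∧ full)]) = {Busy, Req, Wait, Sync}, add states in Sat(full) with every successor in Z. Already a fixed point.
Sat(A[full U E[full U EX (¬safe ∧ full)]]) = {Busy, Req, Wait, Sync}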